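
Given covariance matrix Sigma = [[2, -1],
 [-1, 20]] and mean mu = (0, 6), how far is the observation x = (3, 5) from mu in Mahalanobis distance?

Step 1 — centre the observation: (x - mu) = (3, -1).

Step 2 — invert Sigma. det(Sigma) = 2·20 - (-1)² = 39.
  Sigma^{-1} = (1/det) · [[d, -b], [-b, a]] = [[0.5128, 0.0256],
 [0.0256, 0.0513]].

Step 3 — form the quadratic (x - mu)^T · Sigma^{-1} · (x - mu):
  Sigma^{-1} · (x - mu) = (1.5128, 0.0256).
  (x - mu)^T · [Sigma^{-1} · (x - mu)] = (3)·(1.5128) + (-1)·(0.0256) = 4.5128.

Step 4 — take square root: d = √(4.5128) ≈ 2.1243.

d(x, mu) = √(4.5128) ≈ 2.1243


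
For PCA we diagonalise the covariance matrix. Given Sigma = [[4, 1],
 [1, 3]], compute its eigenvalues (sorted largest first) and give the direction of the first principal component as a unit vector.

Step 1 — characteristic polynomial of 2×2 Sigma:
  det(Sigma - λI) = λ² - trace · λ + det = 0.
  trace = 4 + 3 = 7, det = 4·3 - (1)² = 11.
Step 2 — discriminant:
  Δ = trace² - 4·det = 49 - 44 = 5.
Step 3 — eigenvalues:
  λ = (trace ± √Δ)/2 = (7 ± 2.2361)/2,
  λ_1 = 4.618,  λ_2 = 2.382.

Step 4 — unit eigenvector for λ_1: solve (Sigma - λ_1 I)v = 0. First row:
  (4 - 4.618)·v_x + (1)·v_y = 0, i.e. (-0.618)·v_x + (1)·v_y = 0,
  so v ∝ (b, λ_1 - a) = (1, 0.618) = u.
  ||u|| = √((1)² + (0.618)²) = √(1.382) ≈ 1.1756,
  v_1 = u/||u|| ≈ (0.8507, 0.5257) (||v_1|| = 1).

λ_1 = 4.618,  λ_2 = 2.382;  v_1 ≈ (0.8507, 0.5257)


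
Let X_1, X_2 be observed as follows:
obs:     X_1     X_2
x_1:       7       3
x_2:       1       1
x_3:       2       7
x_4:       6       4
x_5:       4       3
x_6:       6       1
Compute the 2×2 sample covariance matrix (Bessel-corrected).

Step 1 — column means:
  mean(X_1) = (7 + 1 + 2 + 6 + 4 + 6) / 6 = 26/6 = 4.3333
  mean(X_2) = (3 + 1 + 7 + 4 + 3 + 1) / 6 = 19/6 = 3.1667

Step 2 — sample covariance S[i,j] = (1/(n-1)) · Σ_k (x_{k,i} - mean_i) · (x_{k,j} - mean_j), with n-1 = 5.
  S[X_1,X_1] = ((2.6667)·(2.6667) + (-3.3333)·(-3.3333) + (-2.3333)·(-2.3333) + (1.6667)·(1.6667) + (-0.3333)·(-0.3333) + (1.6667)·(1.6667)) / 5 = 29.3333/5 = 5.8667
  S[X_1,X_2] = ((2.6667)·(-0.1667) + (-3.3333)·(-2.1667) + (-2.3333)·(3.8333) + (1.6667)·(0.8333) + (-0.3333)·(-0.1667) + (1.6667)·(-2.1667)) / 5 = -4.3333/5 = -0.8667
  S[X_2,X_2] = ((-0.1667)·(-0.1667) + (-2.1667)·(-2.1667) + (3.8333)·(3.8333) + (0.8333)·(0.8333) + (-0.1667)·(-0.1667) + (-2.1667)·(-2.1667)) / 5 = 24.8333/5 = 4.9667

S is symmetric (S[j,i] = S[i,j]). Assembling:

S = [[5.8667, -0.8667],
 [-0.8667, 4.9667]]


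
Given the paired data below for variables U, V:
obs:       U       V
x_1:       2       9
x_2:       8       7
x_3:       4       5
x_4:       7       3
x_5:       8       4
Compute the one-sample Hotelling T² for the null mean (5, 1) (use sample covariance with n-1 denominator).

Step 1 — sample mean vector:
  mean(U) = (2 + 8 + 4 + 7 + 8) / 5 = 29/5 = 5.8
  mean(V) = (9 + 7 + 5 + 3 + 4) / 5 = 28/5 = 5.6
  x̄ = (5.8, 5.6),  deviation x̄ - mu_0 = (5.8, 5.6) - (5, 1) = (0.8, 4.6).

Step 2 — sample covariance matrix, S[i,j] = (1/(n-1)) · Σ_k (x_{k,i} - mean_i) · (x_{k,j} - mean_j), divisor n-1 = 4:
  S[U,U] = ((-3.8)·(-3.8) + (2.2)·(2.2) + (-1.8)·(-1.8) + (1.2)·(1.2) + (2.2)·(2.2)) / 4 = 28.8/4 = 7.2
  S[U,V] = ((-3.8)·(3.4) + (2.2)·(1.4) + (-1.8)·(-0.6) + (1.2)·(-2.6) + (2.2)·(-1.6)) / 4 = -15.4/4 = -3.85
  S[V,V] = ((3.4)·(3.4) + (1.4)·(1.4) + (-0.6)·(-0.6) + (-2.6)·(-2.6) + (-1.6)·(-1.6)) / 4 = 23.2/4 = 5.8
  S = [[7.2, -3.85],
 [-3.85, 5.8]].

Step 3 — invert S. det(S) = 7.2·5.8 - (-3.85)² = 26.9375.
  S^{-1} = (1/det) · [[d, -b], [-b, a]] = [[0.2153, 0.1429],
 [0.1429, 0.2673]].

Step 4 — quadratic form (x̄ - mu_0)^T · S^{-1} · (x̄ - mu_0):
  S^{-1} · (x̄ - mu_0) = (0.8297, 1.3439),
  (x̄ - mu_0)^T · [...] = (0.8)·(0.8297) + (4.6)·(1.3439) = 6.8455.

Step 5 — scale by n: T² = 5 · 6.8455 = 34.2274.

T² ≈ 34.2274


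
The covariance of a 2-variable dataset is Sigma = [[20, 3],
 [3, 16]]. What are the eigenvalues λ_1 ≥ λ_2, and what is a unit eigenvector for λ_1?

Step 1 — characteristic polynomial of 2×2 Sigma:
  det(Sigma - λI) = λ² - trace · λ + det = 0.
  trace = 20 + 16 = 36, det = 20·16 - (3)² = 311.
Step 2 — discriminant:
  Δ = trace² - 4·det = 1296 - 1244 = 52.
Step 3 — eigenvalues:
  λ = (trace ± √Δ)/2 = (36 ± 7.2111)/2,
  λ_1 = 21.6056,  λ_2 = 14.3944.

Step 4 — unit eigenvector for λ_1: solve (Sigma - λ_1 I)v = 0. First row:
  (20 - 21.6056)·v_x + (3)·v_y = 0, i.e. (-1.6056)·v_x + (3)·v_y = 0,
  so v ∝ (b, λ_1 - a) = (3, 1.6056) = u.
  ||u|| = √((3)² + (1.6056)²) = √(11.5778) ≈ 3.4026,
  v_1 = u/||u|| ≈ (0.8817, 0.4719) (||v_1|| = 1).

λ_1 = 21.6056,  λ_2 = 14.3944;  v_1 ≈ (0.8817, 0.4719)


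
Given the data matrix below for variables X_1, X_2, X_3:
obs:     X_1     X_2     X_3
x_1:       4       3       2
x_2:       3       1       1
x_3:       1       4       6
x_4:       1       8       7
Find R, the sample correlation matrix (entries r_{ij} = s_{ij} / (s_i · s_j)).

Step 1 — column means:
  mean(X_1) = (4 + 3 + 1 + 1) / 4 = 9/4 = 2.25
  mean(X_2) = (3 + 1 + 4 + 8) / 4 = 16/4 = 4
  mean(X_3) = (2 + 1 + 6 + 7) / 4 = 16/4 = 4

Step 2 — sample variances and covariances s[i,j] = (1/(n-1)) · Σ_k (x_{k,i} - mean_i) · (x_{k,j} - mean_j), with n-1 = 3:
  s[X_1,X_1] = ((1.75)·(1.75) + (0.75)·(0.75) + (-1.25)·(-1.25) + (-1.25)·(-1.25)) / 3 = 6.75/3 = 2.25
  s[X_1,X_2] = ((1.75)·(-1) + (0.75)·(-3) + (-1.25)·(0) + (-1.25)·(4)) / 3 = -9/3 = -3
  s[X_1,X_3] = ((1.75)·(-2) + (0.75)·(-3) + (-1.25)·(2) + (-1.25)·(3)) / 3 = -12/3 = -4
  s[X_2,X_2] = ((-1)·(-1) + (-3)·(-3) + (0)·(0) + (4)·(4)) / 3 = 26/3 = 8.6667
  s[X_2,X_3] = ((-1)·(-2) + (-3)·(-3) + (0)·(2) + (4)·(3)) / 3 = 23/3 = 7.6667
  s[X_3,X_3] = ((-2)·(-2) + (-3)·(-3) + (2)·(2) + (3)·(3)) / 3 = 26/3 = 8.6667
  Sample standard deviations s_i = √(s[i,i]):
  s(X_1) = √(2.25) = 1.5
  s(X_2) = √(8.6667) = 2.9439
  s(X_3) = √(8.6667) = 2.9439

Step 3 — r_{ij} = s_{ij} / (s_i · s_j):
  r[X_1,X_1] = 1 (diagonal).
  r[X_1,X_2] = -3 / (1.5 · 2.9439) = -3 / 4.4159 = -0.6794
  r[X_1,X_3] = -4 / (1.5 · 2.9439) = -4 / 4.4159 = -0.9058
  r[X_2,X_2] = 1 (diagonal).
  r[X_2,X_3] = 7.6667 / (2.9439 · 2.9439) = 7.6667 / 8.6667 = 0.8846
  r[X_3,X_3] = 1 (diagonal).

R is symmetric with unit diagonal. Assembling:

R = [[1, -0.6794, -0.9058],
 [-0.6794, 1, 0.8846],
 [-0.9058, 0.8846, 1]]


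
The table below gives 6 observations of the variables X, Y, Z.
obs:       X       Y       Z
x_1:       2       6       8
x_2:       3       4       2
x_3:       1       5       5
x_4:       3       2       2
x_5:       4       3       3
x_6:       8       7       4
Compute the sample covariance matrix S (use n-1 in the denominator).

Step 1 — column means:
  mean(X) = (2 + 3 + 1 + 3 + 4 + 8) / 6 = 21/6 = 3.5
  mean(Y) = (6 + 4 + 5 + 2 + 3 + 7) / 6 = 27/6 = 4.5
  mean(Z) = (8 + 2 + 5 + 2 + 3 + 4) / 6 = 24/6 = 4

Step 2 — sample covariance S[i,j] = (1/(n-1)) · Σ_k (x_{k,i} - mean_i) · (x_{k,j} - mean_j), with n-1 = 5.
  S[X,X] = ((-1.5)·(-1.5) + (-0.5)·(-0.5) + (-2.5)·(-2.5) + (-0.5)·(-0.5) + (0.5)·(0.5) + (4.5)·(4.5)) / 5 = 29.5/5 = 5.9
  S[X,Y] = ((-1.5)·(1.5) + (-0.5)·(-0.5) + (-2.5)·(0.5) + (-0.5)·(-2.5) + (0.5)·(-1.5) + (4.5)·(2.5)) / 5 = 8.5/5 = 1.7
  S[X,Z] = ((-1.5)·(4) + (-0.5)·(-2) + (-2.5)·(1) + (-0.5)·(-2) + (0.5)·(-1) + (4.5)·(0)) / 5 = -7/5 = -1.4
  S[Y,Y] = ((1.5)·(1.5) + (-0.5)·(-0.5) + (0.5)·(0.5) + (-2.5)·(-2.5) + (-1.5)·(-1.5) + (2.5)·(2.5)) / 5 = 17.5/5 = 3.5
  S[Y,Z] = ((1.5)·(4) + (-0.5)·(-2) + (0.5)·(1) + (-2.5)·(-2) + (-1.5)·(-1) + (2.5)·(0)) / 5 = 14/5 = 2.8
  S[Z,Z] = ((4)·(4) + (-2)·(-2) + (1)·(1) + (-2)·(-2) + (-1)·(-1) + (0)·(0)) / 5 = 26/5 = 5.2

S is symmetric (S[j,i] = S[i,j]). Assembling:

S = [[5.9, 1.7, -1.4],
 [1.7, 3.5, 2.8],
 [-1.4, 2.8, 5.2]]


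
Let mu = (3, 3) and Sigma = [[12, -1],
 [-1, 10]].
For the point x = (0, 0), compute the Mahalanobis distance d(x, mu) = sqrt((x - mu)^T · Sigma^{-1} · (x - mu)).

Step 1 — centre the observation: (x - mu) = (-3, -3).

Step 2 — invert Sigma. det(Sigma) = 12·10 - (-1)² = 119.
  Sigma^{-1} = (1/det) · [[d, -b], [-b, a]] = [[0.084, 0.0084],
 [0.0084, 0.1008]].

Step 3 — form the quadratic (x - mu)^T · Sigma^{-1} · (x - mu):
  Sigma^{-1} · (x - mu) = (-0.2773, -0.3277).
  (x - mu)^T · [Sigma^{-1} · (x - mu)] = (-3)·(-0.2773) + (-3)·(-0.3277) = 1.8151.

Step 4 — take square root: d = √(1.8151) ≈ 1.3473.

d(x, mu) = √(1.8151) ≈ 1.3473


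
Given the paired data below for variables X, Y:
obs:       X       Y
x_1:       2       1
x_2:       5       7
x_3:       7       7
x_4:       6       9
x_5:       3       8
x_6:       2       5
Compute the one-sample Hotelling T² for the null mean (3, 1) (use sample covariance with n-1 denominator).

Step 1 — sample mean vector:
  mean(X) = (2 + 5 + 7 + 6 + 3 + 2) / 6 = 25/6 = 4.1667
  mean(Y) = (1 + 7 + 7 + 9 + 8 + 5) / 6 = 37/6 = 6.1667
  x̄ = (4.1667, 6.1667),  deviation x̄ - mu_0 = (4.1667, 6.1667) - (3, 1) = (1.1667, 5.1667).

Step 2 — sample covariance matrix, S[i,j] = (1/(n-1)) · Σ_k (x_{k,i} - mean_i) · (x_{k,j} - mean_j), divisor n-1 = 5:
  S[X,X] = ((-2.1667)·(-2.1667) + (0.8333)·(0.8333) + (2.8333)·(2.8333) + (1.8333)·(1.8333) + (-1.1667)·(-1.1667) + (-2.1667)·(-2.1667)) / 5 = 22.8333/5 = 4.5667
  S[X,Y] = ((-2.1667)·(-5.1667) + (0.8333)·(0.8333) + (2.8333)·(0.8333) + (1.8333)·(2.8333) + (-1.1667)·(1.8333) + (-2.1667)·(-1.1667)) / 5 = 19.8333/5 = 3.9667
  S[Y,Y] = ((-5.1667)·(-5.1667) + (0.8333)·(0.8333) + (0.8333)·(0.8333) + (2.8333)·(2.8333) + (1.8333)·(1.8333) + (-1.1667)·(-1.1667)) / 5 = 40.8333/5 = 8.1667
  S = [[4.5667, 3.9667],
 [3.9667, 8.1667]].

Step 3 — invert S. det(S) = 4.5667·8.1667 - (3.9667)² = 21.56.
  S^{-1} = (1/det) · [[d, -b], [-b, a]] = [[0.3788, -0.184],
 [-0.184, 0.2118]].

Step 4 — quadratic form (x̄ - mu_0)^T · S^{-1} · (x̄ - mu_0):
  S^{-1} · (x̄ - mu_0) = (-0.5087, 0.8797),
  (x̄ - mu_0)^T · [...] = (1.1667)·(-0.5087) + (5.1667)·(0.8797) = 3.9518.

Step 5 — scale by n: T² = 6 · 3.9518 = 23.7106.

T² ≈ 23.7106


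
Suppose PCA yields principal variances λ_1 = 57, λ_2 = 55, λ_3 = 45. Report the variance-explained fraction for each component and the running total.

Step 1 — total variance = trace(Sigma) = Σ λ_i = 57 + 55 + 45 = 157.

Step 2 — fraction explained by component i = λ_i / Σ λ:
  PC1: 57/157 = 0.3631
  PC2: 55/157 = 0.3503
  PC3: 45/157 = 0.2866

Step 3 — cumulative fraction after k components = (λ_1 + ... + λ_k) / Σ λ:
  k = 1: 57/157 = 0.3631
  k = 2: (57 + 55)/157 = 112/157 = 0.7134
  k = 3: (57 + 55 + 45)/157 = 157/157 = 1

Summary (fraction, with percent):

explained: PC1 0.3631 (36.31%), PC2 0.3503 (35.03%), PC3 0.2866 (28.66%);  cumulative: 0.3631, 0.7134, 1


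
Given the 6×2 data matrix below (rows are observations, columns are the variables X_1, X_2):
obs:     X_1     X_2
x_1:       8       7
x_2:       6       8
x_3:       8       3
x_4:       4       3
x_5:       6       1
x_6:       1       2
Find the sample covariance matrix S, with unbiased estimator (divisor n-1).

Step 1 — column means:
  mean(X_1) = (8 + 6 + 8 + 4 + 6 + 1) / 6 = 33/6 = 5.5
  mean(X_2) = (7 + 8 + 3 + 3 + 1 + 2) / 6 = 24/6 = 4

Step 2 — sample covariance S[i,j] = (1/(n-1)) · Σ_k (x_{k,i} - mean_i) · (x_{k,j} - mean_j), with n-1 = 5.
  S[X_1,X_1] = ((2.5)·(2.5) + (0.5)·(0.5) + (2.5)·(2.5) + (-1.5)·(-1.5) + (0.5)·(0.5) + (-4.5)·(-4.5)) / 5 = 35.5/5 = 7.1
  S[X_1,X_2] = ((2.5)·(3) + (0.5)·(4) + (2.5)·(-1) + (-1.5)·(-1) + (0.5)·(-3) + (-4.5)·(-2)) / 5 = 16/5 = 3.2
  S[X_2,X_2] = ((3)·(3) + (4)·(4) + (-1)·(-1) + (-1)·(-1) + (-3)·(-3) + (-2)·(-2)) / 5 = 40/5 = 8

S is symmetric (S[j,i] = S[i,j]). Assembling:

S = [[7.1, 3.2],
 [3.2, 8]]


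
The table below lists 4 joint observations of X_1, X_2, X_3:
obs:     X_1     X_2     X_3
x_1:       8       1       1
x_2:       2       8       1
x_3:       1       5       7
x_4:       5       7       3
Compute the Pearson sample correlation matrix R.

Step 1 — column means:
  mean(X_1) = (8 + 2 + 1 + 5) / 4 = 16/4 = 4
  mean(X_2) = (1 + 8 + 5 + 7) / 4 = 21/4 = 5.25
  mean(X_3) = (1 + 1 + 7 + 3) / 4 = 12/4 = 3

Step 2 — sample variances and covariances s[i,j] = (1/(n-1)) · Σ_k (x_{k,i} - mean_i) · (x_{k,j} - mean_j), with n-1 = 3:
  s[X_1,X_1] = ((4)·(4) + (-2)·(-2) + (-3)·(-3) + (1)·(1)) / 3 = 30/3 = 10
  s[X_1,X_2] = ((4)·(-4.25) + (-2)·(2.75) + (-3)·(-0.25) + (1)·(1.75)) / 3 = -20/3 = -6.6667
  s[X_1,X_3] = ((4)·(-2) + (-2)·(-2) + (-3)·(4) + (1)·(0)) / 3 = -16/3 = -5.3333
  s[X_2,X_2] = ((-4.25)·(-4.25) + (2.75)·(2.75) + (-0.25)·(-0.25) + (1.75)·(1.75)) / 3 = 28.75/3 = 9.5833
  s[X_2,X_3] = ((-4.25)·(-2) + (2.75)·(-2) + (-0.25)·(4) + (1.75)·(0)) / 3 = 2/3 = 0.6667
  s[X_3,X_3] = ((-2)·(-2) + (-2)·(-2) + (4)·(4) + (0)·(0)) / 3 = 24/3 = 8
  Sample standard deviations s_i = √(s[i,i]):
  s(X_1) = √(10) = 3.1623
  s(X_2) = √(9.5833) = 3.0957
  s(X_3) = √(8) = 2.8284

Step 3 — r_{ij} = s_{ij} / (s_i · s_j):
  r[X_1,X_1] = 1 (diagonal).
  r[X_1,X_2] = -6.6667 / (3.1623 · 3.0957) = -6.6667 / 9.7895 = -0.681
  r[X_1,X_3] = -5.3333 / (3.1623 · 2.8284) = -5.3333 / 8.9443 = -0.5963
  r[X_2,X_2] = 1 (diagonal).
  r[X_2,X_3] = 0.6667 / (3.0957 · 2.8284) = 0.6667 / 8.756 = 0.0761
  r[X_3,X_3] = 1 (diagonal).

R is symmetric with unit diagonal. Assembling:

R = [[1, -0.681, -0.5963],
 [-0.681, 1, 0.0761],
 [-0.5963, 0.0761, 1]]


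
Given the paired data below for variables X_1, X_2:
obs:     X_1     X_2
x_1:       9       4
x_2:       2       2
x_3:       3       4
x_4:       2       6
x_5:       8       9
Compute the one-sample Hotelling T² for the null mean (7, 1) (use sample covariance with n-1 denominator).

Step 1 — sample mean vector:
  mean(X_1) = (9 + 2 + 3 + 2 + 8) / 5 = 24/5 = 4.8
  mean(X_2) = (4 + 2 + 4 + 6 + 9) / 5 = 25/5 = 5
  x̄ = (4.8, 5),  deviation x̄ - mu_0 = (4.8, 5) - (7, 1) = (-2.2, 4).

Step 2 — sample covariance matrix, S[i,j] = (1/(n-1)) · Σ_k (x_{k,i} - mean_i) · (x_{k,j} - mean_j), divisor n-1 = 4:
  S[X_1,X_1] = ((4.2)·(4.2) + (-2.8)·(-2.8) + (-1.8)·(-1.8) + (-2.8)·(-2.8) + (3.2)·(3.2)) / 4 = 46.8/4 = 11.7
  S[X_1,X_2] = ((4.2)·(-1) + (-2.8)·(-3) + (-1.8)·(-1) + (-2.8)·(1) + (3.2)·(4)) / 4 = 16/4 = 4
  S[X_2,X_2] = ((-1)·(-1) + (-3)·(-3) + (-1)·(-1) + (1)·(1) + (4)·(4)) / 4 = 28/4 = 7
  S = [[11.7, 4],
 [4, 7]].

Step 3 — invert S. det(S) = 11.7·7 - (4)² = 65.9.
  S^{-1} = (1/det) · [[d, -b], [-b, a]] = [[0.1062, -0.0607],
 [-0.0607, 0.1775]].

Step 4 — quadratic form (x̄ - mu_0)^T · S^{-1} · (x̄ - mu_0):
  S^{-1} · (x̄ - mu_0) = (-0.4765, 0.8437),
  (x̄ - mu_0)^T · [...] = (-2.2)·(-0.4765) + (4)·(0.8437) = 4.4231.

Step 5 — scale by n: T² = 5 · 4.4231 = 22.1153.

T² ≈ 22.1153


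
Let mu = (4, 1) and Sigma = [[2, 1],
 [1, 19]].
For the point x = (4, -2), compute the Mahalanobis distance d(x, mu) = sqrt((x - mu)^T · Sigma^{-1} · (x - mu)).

Step 1 — centre the observation: (x - mu) = (0, -3).

Step 2 — invert Sigma. det(Sigma) = 2·19 - (1)² = 37.
  Sigma^{-1} = (1/det) · [[d, -b], [-b, a]] = [[0.5135, -0.027],
 [-0.027, 0.0541]].

Step 3 — form the quadratic (x - mu)^T · Sigma^{-1} · (x - mu):
  Sigma^{-1} · (x - mu) = (0.0811, -0.1622).
  (x - mu)^T · [Sigma^{-1} · (x - mu)] = (0)·(0.0811) + (-3)·(-0.1622) = 0.4865.

Step 4 — take square root: d = √(0.4865) ≈ 0.6975.

d(x, mu) = √(0.4865) ≈ 0.6975


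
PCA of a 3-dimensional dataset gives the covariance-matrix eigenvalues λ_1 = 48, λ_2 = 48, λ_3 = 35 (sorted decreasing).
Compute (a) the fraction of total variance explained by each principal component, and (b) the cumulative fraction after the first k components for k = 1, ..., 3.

Step 1 — total variance = trace(Sigma) = Σ λ_i = 48 + 48 + 35 = 131.

Step 2 — fraction explained by component i = λ_i / Σ λ:
  PC1: 48/131 = 0.3664
  PC2: 48/131 = 0.3664
  PC3: 35/131 = 0.2672

Step 3 — cumulative fraction after k components = (λ_1 + ... + λ_k) / Σ λ:
  k = 1: 48/131 = 0.3664
  k = 2: (48 + 48)/131 = 96/131 = 0.7328
  k = 3: (48 + 48 + 35)/131 = 131/131 = 1

Summary (fraction, with percent):

explained: PC1 0.3664 (36.64%), PC2 0.3664 (36.64%), PC3 0.2672 (26.72%);  cumulative: 0.3664, 0.7328, 1


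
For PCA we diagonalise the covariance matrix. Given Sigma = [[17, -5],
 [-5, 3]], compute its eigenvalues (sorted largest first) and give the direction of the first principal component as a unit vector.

Step 1 — characteristic polynomial of 2×2 Sigma:
  det(Sigma - λI) = λ² - trace · λ + det = 0.
  trace = 17 + 3 = 20, det = 17·3 - (-5)² = 26.
Step 2 — discriminant:
  Δ = trace² - 4·det = 400 - 104 = 296.
Step 3 — eigenvalues:
  λ = (trace ± √Δ)/2 = (20 ± 17.2047)/2,
  λ_1 = 18.6023,  λ_2 = 1.3977.

Step 4 — unit eigenvector for λ_1: solve (Sigma - λ_1 I)v = 0. First row:
  (17 - 18.6023)·v_x + (-5)·v_y = 0, i.e. (-1.6023)·v_x + (-5)·v_y = 0,
  so v ∝ (b, λ_1 - a) = (-5, 1.6023); multiply by -1 so the first entry is positive: u = (5, -1.6023).
  ||u|| = √((5)² + (-1.6023)²) = √(27.5674) ≈ 5.2505,
  v_1 = u/||u|| ≈ (0.9523, -0.3052) (||v_1|| = 1).

λ_1 = 18.6023,  λ_2 = 1.3977;  v_1 ≈ (0.9523, -0.3052)


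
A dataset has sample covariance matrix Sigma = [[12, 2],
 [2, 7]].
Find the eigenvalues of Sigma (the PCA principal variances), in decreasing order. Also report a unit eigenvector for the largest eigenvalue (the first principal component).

Step 1 — characteristic polynomial of 2×2 Sigma:
  det(Sigma - λI) = λ² - trace · λ + det = 0.
  trace = 12 + 7 = 19, det = 12·7 - (2)² = 80.
Step 2 — discriminant:
  Δ = trace² - 4·det = 361 - 320 = 41.
Step 3 — eigenvalues:
  λ = (trace ± √Δ)/2 = (19 ± 6.4031)/2,
  λ_1 = 12.7016,  λ_2 = 6.2984.

Step 4 — unit eigenvector for λ_1: solve (Sigma - λ_1 I)v = 0. First row:
  (12 - 12.7016)·v_x + (2)·v_y = 0, i.e. (-0.7016)·v_x + (2)·v_y = 0,
  so v ∝ (b, λ_1 - a) = (2, 0.7016) = u.
  ||u|| = √((2)² + (0.7016)²) = √(4.4922) ≈ 2.1195,
  v_1 = u/||u|| ≈ (0.9436, 0.331) (||v_1|| = 1).

λ_1 = 12.7016,  λ_2 = 6.2984;  v_1 ≈ (0.9436, 0.331)


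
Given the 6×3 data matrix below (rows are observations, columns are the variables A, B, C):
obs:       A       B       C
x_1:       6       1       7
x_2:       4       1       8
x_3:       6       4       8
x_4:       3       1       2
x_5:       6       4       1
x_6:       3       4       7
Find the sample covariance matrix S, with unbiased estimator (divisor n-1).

Step 1 — column means:
  mean(A) = (6 + 4 + 6 + 3 + 6 + 3) / 6 = 28/6 = 4.6667
  mean(B) = (1 + 1 + 4 + 1 + 4 + 4) / 6 = 15/6 = 2.5
  mean(C) = (7 + 8 + 8 + 2 + 1 + 7) / 6 = 33/6 = 5.5

Step 2 — sample covariance S[i,j] = (1/(n-1)) · Σ_k (x_{k,i} - mean_i) · (x_{k,j} - mean_j), with n-1 = 5.
  S[A,A] = ((1.3333)·(1.3333) + (-0.6667)·(-0.6667) + (1.3333)·(1.3333) + (-1.6667)·(-1.6667) + (1.3333)·(1.3333) + (-1.6667)·(-1.6667)) / 5 = 11.3333/5 = 2.2667
  S[A,B] = ((1.3333)·(-1.5) + (-0.6667)·(-1.5) + (1.3333)·(1.5) + (-1.6667)·(-1.5) + (1.3333)·(1.5) + (-1.6667)·(1.5)) / 5 = 3/5 = 0.6
  S[A,C] = ((1.3333)·(1.5) + (-0.6667)·(2.5) + (1.3333)·(2.5) + (-1.6667)·(-3.5) + (1.3333)·(-4.5) + (-1.6667)·(1.5)) / 5 = 1/5 = 0.2
  S[B,B] = ((-1.5)·(-1.5) + (-1.5)·(-1.5) + (1.5)·(1.5) + (-1.5)·(-1.5) + (1.5)·(1.5) + (1.5)·(1.5)) / 5 = 13.5/5 = 2.7
  S[B,C] = ((-1.5)·(1.5) + (-1.5)·(2.5) + (1.5)·(2.5) + (-1.5)·(-3.5) + (1.5)·(-4.5) + (1.5)·(1.5)) / 5 = -1.5/5 = -0.3
  S[C,C] = ((1.5)·(1.5) + (2.5)·(2.5) + (2.5)·(2.5) + (-3.5)·(-3.5) + (-4.5)·(-4.5) + (1.5)·(1.5)) / 5 = 49.5/5 = 9.9

S is symmetric (S[j,i] = S[i,j]). Assembling:

S = [[2.2667, 0.6, 0.2],
 [0.6, 2.7, -0.3],
 [0.2, -0.3, 9.9]]


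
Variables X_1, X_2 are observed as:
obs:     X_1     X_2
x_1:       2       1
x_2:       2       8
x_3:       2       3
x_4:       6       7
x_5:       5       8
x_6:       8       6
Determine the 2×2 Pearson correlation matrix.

Step 1 — column means:
  mean(X_1) = (2 + 2 + 2 + 6 + 5 + 8) / 6 = 25/6 = 4.1667
  mean(X_2) = (1 + 8 + 3 + 7 + 8 + 6) / 6 = 33/6 = 5.5

Step 2 — sample variances and covariances s[i,j] = (1/(n-1)) · Σ_k (x_{k,i} - mean_i) · (x_{k,j} - mean_j), with n-1 = 5:
  s[X_1,X_1] = ((-2.1667)·(-2.1667) + (-2.1667)·(-2.1667) + (-2.1667)·(-2.1667) + (1.8333)·(1.8333) + (0.8333)·(0.8333) + (3.8333)·(3.8333)) / 5 = 32.8333/5 = 6.5667
  s[X_1,X_2] = ((-2.1667)·(-4.5) + (-2.1667)·(2.5) + (-2.1667)·(-2.5) + (1.8333)·(1.5) + (0.8333)·(2.5) + (3.8333)·(0.5)) / 5 = 16.5/5 = 3.3
  s[X_2,X_2] = ((-4.5)·(-4.5) + (2.5)·(2.5) + (-2.5)·(-2.5) + (1.5)·(1.5) + (2.5)·(2.5) + (0.5)·(0.5)) / 5 = 41.5/5 = 8.3
  Sample standard deviations s_i = √(s[i,i]):
  s(X_1) = √(6.5667) = 2.5626
  s(X_2) = √(8.3) = 2.881

Step 3 — r_{ij} = s_{ij} / (s_i · s_j):
  r[X_1,X_1] = 1 (diagonal).
  r[X_1,X_2] = 3.3 / (2.5626 · 2.881) = 3.3 / 7.3826 = 0.447
  r[X_2,X_2] = 1 (diagonal).

R is symmetric with unit diagonal. Assembling:

R = [[1, 0.447],
 [0.447, 1]]


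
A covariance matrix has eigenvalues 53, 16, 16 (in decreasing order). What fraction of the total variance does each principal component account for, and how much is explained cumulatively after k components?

Step 1 — total variance = trace(Sigma) = Σ λ_i = 53 + 16 + 16 = 85.

Step 2 — fraction explained by component i = λ_i / Σ λ:
  PC1: 53/85 = 0.6235
  PC2: 16/85 = 0.1882
  PC3: 16/85 = 0.1882

Step 3 — cumulative fraction after k components = (λ_1 + ... + λ_k) / Σ λ:
  k = 1: 53/85 = 0.6235
  k = 2: (53 + 16)/85 = 69/85 = 0.8118
  k = 3: (53 + 16 + 16)/85 = 85/85 = 1

Summary (fraction, with percent):

explained: PC1 0.6235 (62.35%), PC2 0.1882 (18.82%), PC3 0.1882 (18.82%);  cumulative: 0.6235, 0.8118, 1


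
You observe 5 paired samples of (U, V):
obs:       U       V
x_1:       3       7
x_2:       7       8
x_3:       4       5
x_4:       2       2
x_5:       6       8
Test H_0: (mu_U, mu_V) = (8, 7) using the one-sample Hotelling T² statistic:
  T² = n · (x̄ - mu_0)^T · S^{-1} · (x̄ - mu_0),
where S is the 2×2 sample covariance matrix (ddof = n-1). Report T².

Step 1 — sample mean vector:
  mean(U) = (3 + 7 + 4 + 2 + 6) / 5 = 22/5 = 4.4
  mean(V) = (7 + 8 + 5 + 2 + 8) / 5 = 30/5 = 6
  x̄ = (4.4, 6),  deviation x̄ - mu_0 = (4.4, 6) - (8, 7) = (-3.6, -1).

Step 2 — sample covariance matrix, S[i,j] = (1/(n-1)) · Σ_k (x_{k,i} - mean_i) · (x_{k,j} - mean_j), divisor n-1 = 4:
  S[U,U] = ((-1.4)·(-1.4) + (2.6)·(2.6) + (-0.4)·(-0.4) + (-2.4)·(-2.4) + (1.6)·(1.6)) / 4 = 17.2/4 = 4.3
  S[U,V] = ((-1.4)·(1) + (2.6)·(2) + (-0.4)·(-1) + (-2.4)·(-4) + (1.6)·(2)) / 4 = 17/4 = 4.25
  S[V,V] = ((1)·(1) + (2)·(2) + (-1)·(-1) + (-4)·(-4) + (2)·(2)) / 4 = 26/4 = 6.5
  S = [[4.3, 4.25],
 [4.25, 6.5]].

Step 3 — invert S. det(S) = 4.3·6.5 - (4.25)² = 9.8875.
  S^{-1} = (1/det) · [[d, -b], [-b, a]] = [[0.6574, -0.4298],
 [-0.4298, 0.4349]].

Step 4 — quadratic form (x̄ - mu_0)^T · S^{-1} · (x̄ - mu_0):
  S^{-1} · (x̄ - mu_0) = (-1.9368, 1.1125),
  (x̄ - mu_0)^T · [...] = (-3.6)·(-1.9368) + (-1)·(1.1125) = 5.8599.

Step 5 — scale by n: T² = 5 · 5.8599 = 29.2996.

T² ≈ 29.2996


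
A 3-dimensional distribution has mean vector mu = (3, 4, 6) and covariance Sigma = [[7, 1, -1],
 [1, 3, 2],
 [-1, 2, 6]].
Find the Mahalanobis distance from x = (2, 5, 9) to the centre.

Step 1 — centre the observation: (x - mu) = (-1, 1, 3).

Step 2 — invert Sigma (cofactor / det for 3×3, or solve directly):
  Sigma^{-1} = [[0.1647, -0.0941, 0.0588],
 [-0.0941, 0.4824, -0.1765],
 [0.0588, -0.1765, 0.2353]].

Step 3 — form the quadratic (x - mu)^T · Sigma^{-1} · (x - mu):
  Sigma^{-1} · (x - mu) = (-0.0824, 0.0471, 0.4706).
  (x - mu)^T · [Sigma^{-1} · (x - mu)] = (-1)·(-0.0824) + (1)·(0.0471) + (3)·(0.4706) = 1.5412.

Step 4 — take square root: d = √(1.5412) ≈ 1.2414.

d(x, mu) = √(1.5412) ≈ 1.2414


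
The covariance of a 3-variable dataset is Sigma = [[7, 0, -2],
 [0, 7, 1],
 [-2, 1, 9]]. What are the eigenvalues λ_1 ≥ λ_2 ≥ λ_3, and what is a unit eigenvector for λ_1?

Step 1 — characteristic polynomial p(λ) = det(λI - Sigma) = λ³ - tr·λ² + c_1·λ - det, where tr = trace, c_1 = sum of the principal 2×2 minors, det = det(Sigma):
  tr = 7 + 7 + 9 = 23,
  c_1 = (7·7 - (0)²) + (7·9 - (-2)²) + (7·9 - (1)²) = 49 + 59 + 62 = 170,
  det = 7·(7·9 - (1)²) - (0)·((0)·9 - (1)·(-2)) + (-2)·((0)·(1) - 7·(-2)) = 7·(62) - (0)·(2) + (-2)·(14) = 406.
  So p(λ) = λ³ - 23λ² + 170λ - 406.
Step 2 — look for an integer root (rational root theorem: any rational root is an integer divisor of 406). Testing λ = 7:
  p(7) = 343 - 1127 + 1190 - 406 = 0  ✓
  Dividing out (λ - 7): p(λ) = (λ - 7)(λ² - 16λ + 58).
Step 3 — remaining eigenvalues from the quadratic λ² - 16λ + 58 = 0:
  Δ = 16² - 4·58 = 256 - 232 = 24,  λ = (16 ± √24)/2 = (16 ± 4.899)/2 ≈ 10.4495 or 5.5505.
  Sorted: λ_1 = 10.4495,  λ_2 = 7,  λ_3 = 5.5505  (check: sum = 23 = tr ✓).

Step 4 — unit eigenvector for λ_1 ≈ 10.4495: v spans the null space of (Sigma - λ_1 I), whose rows are
  r_1 = (-3.4495, 0, -2),  r_2 = (0, -3.4495, 1),  r_3 = (-2, 1, -1.4495).
  v is orthogonal to every row, so take v ∝ r_1 × r_2 = ((0)·(1) - (-2)·(-3.4495), (-2)·(0) - (-3.4495)·(1), (-3.4495)·(-3.4495) - (0)·(0)) ≈ (-6.899, 3.4495, 11.899).
  Rescale (multiply by -1 so the first nonzero entry is positive): u = (6.899, -3.4495, -11.899).
  ||u|| = √((6.899)² + (-3.4495)² + (-11.899)²) = √(201.0806) ≈ 14.1803,  v_1 = u/||u|| ≈ (0.4865, -0.2433, -0.8391) (||v_1|| = 1).

λ_1 = 10.4495,  λ_2 = 7,  λ_3 = 5.5505;  v_1 ≈ (0.4865, -0.2433, -0.8391)


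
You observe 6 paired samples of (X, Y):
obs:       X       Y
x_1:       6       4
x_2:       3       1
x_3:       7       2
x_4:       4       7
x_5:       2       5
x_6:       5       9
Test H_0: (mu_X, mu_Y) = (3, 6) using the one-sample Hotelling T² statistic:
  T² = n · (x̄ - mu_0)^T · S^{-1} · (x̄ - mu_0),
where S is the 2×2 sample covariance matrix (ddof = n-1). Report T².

Step 1 — sample mean vector:
  mean(X) = (6 + 3 + 7 + 4 + 2 + 5) / 6 = 27/6 = 4.5
  mean(Y) = (4 + 1 + 2 + 7 + 5 + 9) / 6 = 28/6 = 4.6667
  x̄ = (4.5, 4.6667),  deviation x̄ - mu_0 = (4.5, 4.6667) - (3, 6) = (1.5, -1.3333).

Step 2 — sample covariance matrix, S[i,j] = (1/(n-1)) · Σ_k (x_{k,i} - mean_i) · (x_{k,j} - mean_j), divisor n-1 = 5:
  S[X,X] = ((1.5)·(1.5) + (-1.5)·(-1.5) + (2.5)·(2.5) + (-0.5)·(-0.5) + (-2.5)·(-2.5) + (0.5)·(0.5)) / 5 = 17.5/5 = 3.5
  S[X,Y] = ((1.5)·(-0.6667) + (-1.5)·(-3.6667) + (2.5)·(-2.6667) + (-0.5)·(2.3333) + (-2.5)·(0.3333) + (0.5)·(4.3333)) / 5 = -2/5 = -0.4
  S[Y,Y] = ((-0.6667)·(-0.6667) + (-3.6667)·(-3.6667) + (-2.6667)·(-2.6667) + (2.3333)·(2.3333) + (0.3333)·(0.3333) + (4.3333)·(4.3333)) / 5 = 45.3333/5 = 9.0667
  S = [[3.5, -0.4],
 [-0.4, 9.0667]].

Step 3 — invert S. det(S) = 3.5·9.0667 - (-0.4)² = 31.5733.
  S^{-1} = (1/det) · [[d, -b], [-b, a]] = [[0.2872, 0.0127],
 [0.0127, 0.1109]].

Step 4 — quadratic form (x̄ - mu_0)^T · S^{-1} · (x̄ - mu_0):
  S^{-1} · (x̄ - mu_0) = (0.4139, -0.1288),
  (x̄ - mu_0)^T · [...] = (1.5)·(0.4139) + (-1.3333)·(-0.1288) = 0.7925.

Step 5 — scale by n: T² = 6 · 0.7925 = 4.7551.

T² ≈ 4.7551


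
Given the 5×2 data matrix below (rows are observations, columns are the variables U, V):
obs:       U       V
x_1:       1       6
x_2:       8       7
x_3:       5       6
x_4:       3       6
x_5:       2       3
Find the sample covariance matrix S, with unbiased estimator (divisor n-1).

Step 1 — column means:
  mean(U) = (1 + 8 + 5 + 3 + 2) / 5 = 19/5 = 3.8
  mean(V) = (6 + 7 + 6 + 6 + 3) / 5 = 28/5 = 5.6

Step 2 — sample covariance S[i,j] = (1/(n-1)) · Σ_k (x_{k,i} - mean_i) · (x_{k,j} - mean_j), with n-1 = 4.
  S[U,U] = ((-2.8)·(-2.8) + (4.2)·(4.2) + (1.2)·(1.2) + (-0.8)·(-0.8) + (-1.8)·(-1.8)) / 4 = 30.8/4 = 7.7
  S[U,V] = ((-2.8)·(0.4) + (4.2)·(1.4) + (1.2)·(0.4) + (-0.8)·(0.4) + (-1.8)·(-2.6)) / 4 = 9.6/4 = 2.4
  S[V,V] = ((0.4)·(0.4) + (1.4)·(1.4) + (0.4)·(0.4) + (0.4)·(0.4) + (-2.6)·(-2.6)) / 4 = 9.2/4 = 2.3

S is symmetric (S[j,i] = S[i,j]). Assembling:

S = [[7.7, 2.4],
 [2.4, 2.3]]


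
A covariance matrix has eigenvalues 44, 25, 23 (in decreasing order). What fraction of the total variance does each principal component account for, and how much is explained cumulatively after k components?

Step 1 — total variance = trace(Sigma) = Σ λ_i = 44 + 25 + 23 = 92.

Step 2 — fraction explained by component i = λ_i / Σ λ:
  PC1: 44/92 = 0.4783
  PC2: 25/92 = 0.2717
  PC3: 23/92 = 0.25

Step 3 — cumulative fraction after k components = (λ_1 + ... + λ_k) / Σ λ:
  k = 1: 44/92 = 0.4783
  k = 2: (44 + 25)/92 = 69/92 = 0.75
  k = 3: (44 + 25 + 23)/92 = 92/92 = 1

Summary (fraction, with percent):

explained: PC1 0.4783 (47.83%), PC2 0.2717 (27.17%), PC3 0.25 (25%);  cumulative: 0.4783, 0.75, 1


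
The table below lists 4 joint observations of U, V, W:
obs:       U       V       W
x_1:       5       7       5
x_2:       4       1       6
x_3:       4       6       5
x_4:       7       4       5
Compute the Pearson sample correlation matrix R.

Step 1 — column means:
  mean(U) = (5 + 4 + 4 + 7) / 4 = 20/4 = 5
  mean(V) = (7 + 1 + 6 + 4) / 4 = 18/4 = 4.5
  mean(W) = (5 + 6 + 5 + 5) / 4 = 21/4 = 5.25

Step 2 — sample variances and covariances s[i,j] = (1/(n-1)) · Σ_k (x_{k,i} - mean_i) · (x_{k,j} - mean_j), with n-1 = 3:
  s[U,U] = ((0)·(0) + (-1)·(-1) + (-1)·(-1) + (2)·(2)) / 3 = 6/3 = 2
  s[U,V] = ((0)·(2.5) + (-1)·(-3.5) + (-1)·(1.5) + (2)·(-0.5)) / 3 = 1/3 = 0.3333
  s[U,W] = ((0)·(-0.25) + (-1)·(0.75) + (-1)·(-0.25) + (2)·(-0.25)) / 3 = -1/3 = -0.3333
  s[V,V] = ((2.5)·(2.5) + (-3.5)·(-3.5) + (1.5)·(1.5) + (-0.5)·(-0.5)) / 3 = 21/3 = 7
  s[V,W] = ((2.5)·(-0.25) + (-3.5)·(0.75) + (1.5)·(-0.25) + (-0.5)·(-0.25)) / 3 = -3.5/3 = -1.1667
  s[W,W] = ((-0.25)·(-0.25) + (0.75)·(0.75) + (-0.25)·(-0.25) + (-0.25)·(-0.25)) / 3 = 0.75/3 = 0.25
  Sample standard deviations s_i = √(s[i,i]):
  s(U) = √(2) = 1.4142
  s(V) = √(7) = 2.6458
  s(W) = √(0.25) = 0.5

Step 3 — r_{ij} = s_{ij} / (s_i · s_j):
  r[U,U] = 1 (diagonal).
  r[U,V] = 0.3333 / (1.4142 · 2.6458) = 0.3333 / 3.7417 = 0.0891
  r[U,W] = -0.3333 / (1.4142 · 0.5) = -0.3333 / 0.7071 = -0.4714
  r[V,V] = 1 (diagonal).
  r[V,W] = -1.1667 / (2.6458 · 0.5) = -1.1667 / 1.3229 = -0.8819
  r[W,W] = 1 (diagonal).

R is symmetric with unit diagonal. Assembling:

R = [[1, 0.0891, -0.4714],
 [0.0891, 1, -0.8819],
 [-0.4714, -0.8819, 1]]


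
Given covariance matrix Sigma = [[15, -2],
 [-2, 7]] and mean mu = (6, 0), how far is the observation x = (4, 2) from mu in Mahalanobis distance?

Step 1 — centre the observation: (x - mu) = (-2, 2).

Step 2 — invert Sigma. det(Sigma) = 15·7 - (-2)² = 101.
  Sigma^{-1} = (1/det) · [[d, -b], [-b, a]] = [[0.0693, 0.0198],
 [0.0198, 0.1485]].

Step 3 — form the quadratic (x - mu)^T · Sigma^{-1} · (x - mu):
  Sigma^{-1} · (x - mu) = (-0.099, 0.2574).
  (x - mu)^T · [Sigma^{-1} · (x - mu)] = (-2)·(-0.099) + (2)·(0.2574) = 0.7129.

Step 4 — take square root: d = √(0.7129) ≈ 0.8443.

d(x, mu) = √(0.7129) ≈ 0.8443


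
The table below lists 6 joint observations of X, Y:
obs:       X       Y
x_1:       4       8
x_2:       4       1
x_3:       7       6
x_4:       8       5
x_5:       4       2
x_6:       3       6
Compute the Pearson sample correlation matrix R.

Step 1 — column means:
  mean(X) = (4 + 4 + 7 + 8 + 4 + 3) / 6 = 30/6 = 5
  mean(Y) = (8 + 1 + 6 + 5 + 2 + 6) / 6 = 28/6 = 4.6667

Step 2 — sample variances and covariances s[i,j] = (1/(n-1)) · Σ_k (x_{k,i} - mean_i) · (x_{k,j} - mean_j), with n-1 = 5:
  s[X,X] = ((-1)·(-1) + (-1)·(-1) + (2)·(2) + (3)·(3) + (-1)·(-1) + (-2)·(-2)) / 5 = 20/5 = 4
  s[X,Y] = ((-1)·(3.3333) + (-1)·(-3.6667) + (2)·(1.3333) + (3)·(0.3333) + (-1)·(-2.6667) + (-2)·(1.3333)) / 5 = 4/5 = 0.8
  s[Y,Y] = ((3.3333)·(3.3333) + (-3.6667)·(-3.6667) + (1.3333)·(1.3333) + (0.3333)·(0.3333) + (-2.6667)·(-2.6667) + (1.3333)·(1.3333)) / 5 = 35.3333/5 = 7.0667
  Sample standard deviations s_i = √(s[i,i]):
  s(X) = √(4) = 2
  s(Y) = √(7.0667) = 2.6583

Step 3 — r_{ij} = s_{ij} / (s_i · s_j):
  r[X,X] = 1 (diagonal).
  r[X,Y] = 0.8 / (2 · 2.6583) = 0.8 / 5.3166 = 0.1505
  r[Y,Y] = 1 (diagonal).

R is symmetric with unit diagonal. Assembling:

R = [[1, 0.1505],
 [0.1505, 1]]


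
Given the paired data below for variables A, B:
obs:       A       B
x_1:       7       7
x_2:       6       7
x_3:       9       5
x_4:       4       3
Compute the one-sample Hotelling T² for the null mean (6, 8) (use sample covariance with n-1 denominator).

Step 1 — sample mean vector:
  mean(A) = (7 + 6 + 9 + 4) / 4 = 26/4 = 6.5
  mean(B) = (7 + 7 + 5 + 3) / 4 = 22/4 = 5.5
  x̄ = (6.5, 5.5),  deviation x̄ - mu_0 = (6.5, 5.5) - (6, 8) = (0.5, -2.5).

Step 2 — sample covariance matrix, S[i,j] = (1/(n-1)) · Σ_k (x_{k,i} - mean_i) · (x_{k,j} - mean_j), divisor n-1 = 3:
  S[A,A] = ((0.5)·(0.5) + (-0.5)·(-0.5) + (2.5)·(2.5) + (-2.5)·(-2.5)) / 3 = 13/3 = 4.3333
  S[A,B] = ((0.5)·(1.5) + (-0.5)·(1.5) + (2.5)·(-0.5) + (-2.5)·(-2.5)) / 3 = 5/3 = 1.6667
  S[B,B] = ((1.5)·(1.5) + (1.5)·(1.5) + (-0.5)·(-0.5) + (-2.5)·(-2.5)) / 3 = 11/3 = 3.6667
  S = [[4.3333, 1.6667],
 [1.6667, 3.6667]].

Step 3 — invert S. det(S) = 4.3333·3.6667 - (1.6667)² = 13.1111.
  S^{-1} = (1/det) · [[d, -b], [-b, a]] = [[0.2797, -0.1271],
 [-0.1271, 0.3305]].

Step 4 — quadratic form (x̄ - mu_0)^T · S^{-1} · (x̄ - mu_0):
  S^{-1} · (x̄ - mu_0) = (0.4576, -0.8898),
  (x̄ - mu_0)^T · [...] = (0.5)·(0.4576) + (-2.5)·(-0.8898) = 2.4534.

Step 5 — scale by n: T² = 4 · 2.4534 = 9.8136.

T² ≈ 9.8136


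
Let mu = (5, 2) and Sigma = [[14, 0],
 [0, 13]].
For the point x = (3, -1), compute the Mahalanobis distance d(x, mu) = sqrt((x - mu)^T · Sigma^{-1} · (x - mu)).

Step 1 — centre the observation: (x - mu) = (-2, -3).

Step 2 — invert Sigma. det(Sigma) = 14·13 - (0)² = 182.
  Sigma^{-1} = (1/det) · [[d, -b], [-b, a]] = [[0.0714, 0],
 [0, 0.0769]].

Step 3 — form the quadratic (x - mu)^T · Sigma^{-1} · (x - mu):
  Sigma^{-1} · (x - mu) = (-0.1429, -0.2308).
  (x - mu)^T · [Sigma^{-1} · (x - mu)] = (-2)·(-0.1429) + (-3)·(-0.2308) = 0.978.

Step 4 — take square root: d = √(0.978) ≈ 0.9889.

d(x, mu) = √(0.978) ≈ 0.9889


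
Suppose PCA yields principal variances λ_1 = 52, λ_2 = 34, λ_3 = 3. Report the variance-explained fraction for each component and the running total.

Step 1 — total variance = trace(Sigma) = Σ λ_i = 52 + 34 + 3 = 89.

Step 2 — fraction explained by component i = λ_i / Σ λ:
  PC1: 52/89 = 0.5843
  PC2: 34/89 = 0.382
  PC3: 3/89 = 0.0337

Step 3 — cumulative fraction after k components = (λ_1 + ... + λ_k) / Σ λ:
  k = 1: 52/89 = 0.5843
  k = 2: (52 + 34)/89 = 86/89 = 0.9663
  k = 3: (52 + 34 + 3)/89 = 89/89 = 1

Summary (fraction, with percent):

explained: PC1 0.5843 (58.43%), PC2 0.382 (38.2%), PC3 0.0337 (3.37%);  cumulative: 0.5843, 0.9663, 1


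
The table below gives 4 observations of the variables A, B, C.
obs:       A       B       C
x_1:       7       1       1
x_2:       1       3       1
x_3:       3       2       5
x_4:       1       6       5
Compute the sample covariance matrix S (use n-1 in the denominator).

Step 1 — column means:
  mean(A) = (7 + 1 + 3 + 1) / 4 = 12/4 = 3
  mean(B) = (1 + 3 + 2 + 6) / 4 = 12/4 = 3
  mean(C) = (1 + 1 + 5 + 5) / 4 = 12/4 = 3

Step 2 — sample covariance S[i,j] = (1/(n-1)) · Σ_k (x_{k,i} - mean_i) · (x_{k,j} - mean_j), with n-1 = 3.
  S[A,A] = ((4)·(4) + (-2)·(-2) + (0)·(0) + (-2)·(-2)) / 3 = 24/3 = 8
  S[A,B] = ((4)·(-2) + (-2)·(0) + (0)·(-1) + (-2)·(3)) / 3 = -14/3 = -4.6667
  S[A,C] = ((4)·(-2) + (-2)·(-2) + (0)·(2) + (-2)·(2)) / 3 = -8/3 = -2.6667
  S[B,B] = ((-2)·(-2) + (0)·(0) + (-1)·(-1) + (3)·(3)) / 3 = 14/3 = 4.6667
  S[B,C] = ((-2)·(-2) + (0)·(-2) + (-1)·(2) + (3)·(2)) / 3 = 8/3 = 2.6667
  S[C,C] = ((-2)·(-2) + (-2)·(-2) + (2)·(2) + (2)·(2)) / 3 = 16/3 = 5.3333

S is symmetric (S[j,i] = S[i,j]). Assembling:

S = [[8, -4.6667, -2.6667],
 [-4.6667, 4.6667, 2.6667],
 [-2.6667, 2.6667, 5.3333]]


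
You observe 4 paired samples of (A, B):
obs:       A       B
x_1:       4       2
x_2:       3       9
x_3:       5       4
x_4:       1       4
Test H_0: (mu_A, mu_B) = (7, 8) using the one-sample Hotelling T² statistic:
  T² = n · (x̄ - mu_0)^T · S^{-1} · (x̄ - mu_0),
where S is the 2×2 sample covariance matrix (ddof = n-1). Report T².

Step 1 — sample mean vector:
  mean(A) = (4 + 3 + 5 + 1) / 4 = 13/4 = 3.25
  mean(B) = (2 + 9 + 4 + 4) / 4 = 19/4 = 4.75
  x̄ = (3.25, 4.75),  deviation x̄ - mu_0 = (3.25, 4.75) - (7, 8) = (-3.75, -3.25).

Step 2 — sample covariance matrix, S[i,j] = (1/(n-1)) · Σ_k (x_{k,i} - mean_i) · (x_{k,j} - mean_j), divisor n-1 = 3:
  S[A,A] = ((0.75)·(0.75) + (-0.25)·(-0.25) + (1.75)·(1.75) + (-2.25)·(-2.25)) / 3 = 8.75/3 = 2.9167
  S[A,B] = ((0.75)·(-2.75) + (-0.25)·(4.25) + (1.75)·(-0.75) + (-2.25)·(-0.75)) / 3 = -2.75/3 = -0.9167
  S[B,B] = ((-2.75)·(-2.75) + (4.25)·(4.25) + (-0.75)·(-0.75) + (-0.75)·(-0.75)) / 3 = 26.75/3 = 8.9167
  S = [[2.9167, -0.9167],
 [-0.9167, 8.9167]].

Step 3 — invert S. det(S) = 2.9167·8.9167 - (-0.9167)² = 25.1667.
  S^{-1} = (1/det) · [[d, -b], [-b, a]] = [[0.3543, 0.0364],
 [0.0364, 0.1159]].

Step 4 — quadratic form (x̄ - mu_0)^T · S^{-1} · (x̄ - mu_0):
  S^{-1} · (x̄ - mu_0) = (-1.447, -0.5132),
  (x̄ - mu_0)^T · [...] = (-3.75)·(-1.447) + (-3.25)·(-0.5132) = 7.0944.

Step 5 — scale by n: T² = 4 · 7.0944 = 28.3775.

T² ≈ 28.3775


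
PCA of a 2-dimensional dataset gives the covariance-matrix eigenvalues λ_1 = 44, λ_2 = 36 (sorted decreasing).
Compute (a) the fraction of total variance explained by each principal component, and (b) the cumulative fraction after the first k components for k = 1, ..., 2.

Step 1 — total variance = trace(Sigma) = Σ λ_i = 44 + 36 = 80.

Step 2 — fraction explained by component i = λ_i / Σ λ:
  PC1: 44/80 = 0.55
  PC2: 36/80 = 0.45

Step 3 — cumulative fraction after k components = (λ_1 + ... + λ_k) / Σ λ:
  k = 1: 44/80 = 0.55
  k = 2: (44 + 36)/80 = 80/80 = 1

Summary (fraction, with percent):

explained: PC1 0.55 (55%), PC2 0.45 (45%);  cumulative: 0.55, 1


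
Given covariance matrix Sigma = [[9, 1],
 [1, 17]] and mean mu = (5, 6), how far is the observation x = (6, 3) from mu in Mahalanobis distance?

Step 1 — centre the observation: (x - mu) = (1, -3).

Step 2 — invert Sigma. det(Sigma) = 9·17 - (1)² = 152.
  Sigma^{-1} = (1/det) · [[d, -b], [-b, a]] = [[0.1118, -0.0066],
 [-0.0066, 0.0592]].

Step 3 — form the quadratic (x - mu)^T · Sigma^{-1} · (x - mu):
  Sigma^{-1} · (x - mu) = (0.1316, -0.1842).
  (x - mu)^T · [Sigma^{-1} · (x - mu)] = (1)·(0.1316) + (-3)·(-0.1842) = 0.6842.

Step 4 — take square root: d = √(0.6842) ≈ 0.8272.

d(x, mu) = √(0.6842) ≈ 0.8272


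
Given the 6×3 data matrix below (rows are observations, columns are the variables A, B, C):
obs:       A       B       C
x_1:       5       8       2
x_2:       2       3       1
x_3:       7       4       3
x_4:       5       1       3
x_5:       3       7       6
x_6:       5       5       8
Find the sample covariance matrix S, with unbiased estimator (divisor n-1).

Step 1 — column means:
  mean(A) = (5 + 2 + 7 + 5 + 3 + 5) / 6 = 27/6 = 4.5
  mean(B) = (8 + 3 + 4 + 1 + 7 + 5) / 6 = 28/6 = 4.6667
  mean(C) = (2 + 1 + 3 + 3 + 6 + 8) / 6 = 23/6 = 3.8333

Step 2 — sample covariance S[i,j] = (1/(n-1)) · Σ_k (x_{k,i} - mean_i) · (x_{k,j} - mean_j), with n-1 = 5.
  S[A,A] = ((0.5)·(0.5) + (-2.5)·(-2.5) + (2.5)·(2.5) + (0.5)·(0.5) + (-1.5)·(-1.5) + (0.5)·(0.5)) / 5 = 15.5/5 = 3.1
  S[A,B] = ((0.5)·(3.3333) + (-2.5)·(-1.6667) + (2.5)·(-0.6667) + (0.5)·(-3.6667) + (-1.5)·(2.3333) + (0.5)·(0.3333)) / 5 = -1/5 = -0.2
  S[A,C] = ((0.5)·(-1.8333) + (-2.5)·(-2.8333) + (2.5)·(-0.8333) + (0.5)·(-0.8333) + (-1.5)·(2.1667) + (0.5)·(4.1667)) / 5 = 2.5/5 = 0.5
  S[B,B] = ((3.3333)·(3.3333) + (-1.6667)·(-1.6667) + (-0.6667)·(-0.6667) + (-3.6667)·(-3.6667) + (2.3333)·(2.3333) + (0.3333)·(0.3333)) / 5 = 33.3333/5 = 6.6667
  S[B,C] = ((3.3333)·(-1.8333) + (-1.6667)·(-2.8333) + (-0.6667)·(-0.8333) + (-3.6667)·(-0.8333) + (2.3333)·(2.1667) + (0.3333)·(4.1667)) / 5 = 8.6667/5 = 1.7333
  S[C,C] = ((-1.8333)·(-1.8333) + (-2.8333)·(-2.8333) + (-0.8333)·(-0.8333) + (-0.8333)·(-0.8333) + (2.1667)·(2.1667) + (4.1667)·(4.1667)) / 5 = 34.8333/5 = 6.9667

S is symmetric (S[j,i] = S[i,j]). Assembling:

S = [[3.1, -0.2, 0.5],
 [-0.2, 6.6667, 1.7333],
 [0.5, 1.7333, 6.9667]]
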